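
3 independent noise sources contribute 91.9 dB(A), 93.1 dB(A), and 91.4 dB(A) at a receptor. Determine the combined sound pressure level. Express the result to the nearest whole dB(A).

97 dB(A)

Incoherent sources combine by intensity addition: L_total = 10·log₁₀(Σ 10^(L_i/10)).
Σ 10^(L/10) = 10^(91.9/10) + 10^(93.1/10) + 10^(91.4/10) = 4.971e+09.
L_total = 10·log₁₀(4.971e+09) = 96.96 dB(A).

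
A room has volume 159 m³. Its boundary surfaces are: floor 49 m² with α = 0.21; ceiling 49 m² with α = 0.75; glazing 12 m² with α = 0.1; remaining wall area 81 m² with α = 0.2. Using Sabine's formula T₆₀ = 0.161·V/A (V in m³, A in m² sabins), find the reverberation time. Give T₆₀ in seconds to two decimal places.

Total absorption A = 49·0.21 + 49·0.75 + 12·0.1 + 81·0.2 = 64.44 m² sabins.
T₆₀ = 0.161·V/A = 0.161·159/64.44 = 0.397 s.

0.40 s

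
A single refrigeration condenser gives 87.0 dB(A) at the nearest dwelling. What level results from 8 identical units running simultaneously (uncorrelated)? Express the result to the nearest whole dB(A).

96 dB(A)

N identical incoherent sources raise the level by 10·log₁₀ N.
L_total = 87.0 + 10·log₁₀(8) = 87.0 + 9.031 = 96.03 dB(A).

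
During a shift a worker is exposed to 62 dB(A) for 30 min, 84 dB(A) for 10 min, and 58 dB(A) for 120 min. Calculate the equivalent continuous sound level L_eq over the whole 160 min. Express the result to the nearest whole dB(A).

The energy average is taken in the linear domain: L_eq = 10·log₁₀[(Σ tᵢ·10^(Lᵢ/10))/T], T = 160 min.
Σ tᵢ·10^(Lᵢ/10) = 30·10^(62/10) + 10·10^(84/10) + 120·10^(58/10) = 2.635e+09.
L_eq = 10·log₁₀(2.635e+09/160) = 72.17 dB(A).

72 dB(A)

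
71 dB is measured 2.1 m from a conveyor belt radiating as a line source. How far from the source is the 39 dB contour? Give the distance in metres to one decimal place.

3328.3 m

For a line source L₁ − L₂ = 10·log₁₀(r₂/r₁), so r₂ = r₁·10^((L₁−L₂)/10).
r₂ = 2.1·10^((71−39)/10) = 2.1·10^(32.0/10) = 3328.28 m.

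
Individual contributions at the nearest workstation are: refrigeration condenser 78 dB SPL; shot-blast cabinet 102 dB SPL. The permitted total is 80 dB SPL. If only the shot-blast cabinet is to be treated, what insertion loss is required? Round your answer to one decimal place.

Fixed contribution from the other source: Σ 10^(L/10) = 10^(78/10) = 6.310e+07 (78.00 dB SPL).
To meet 80 dB SPL overall, the treated shot-blast cabinet may contribute at most 10^(80/10) − 6.310e+07 = 3.690e+07, i.e. 75.67 dB SPL.
So the shot-blast cabinet must be reduced from 102 to 75.67 dB SPL: IL = 26.33 dB.

26.3 dB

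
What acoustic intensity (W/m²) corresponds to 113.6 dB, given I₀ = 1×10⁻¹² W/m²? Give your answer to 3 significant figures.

0.229 W/m²

I/I₀ = 10^(113.6/10) = 2.291e+11, so I = 2.291e+11 × 10⁻¹² W/m².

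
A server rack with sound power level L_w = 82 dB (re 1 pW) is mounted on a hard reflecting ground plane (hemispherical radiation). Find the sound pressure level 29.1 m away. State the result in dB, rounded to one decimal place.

The power spreads over a hemisphere of area 2π·r², so L_p = L_w − 10·log₁₀(2π·r²).
2π·r² = 5321 m², 10·log₁₀ of that is 37.260 dB.
L_p = 82 − 37.260 = 44.74 dB.

44.7 dB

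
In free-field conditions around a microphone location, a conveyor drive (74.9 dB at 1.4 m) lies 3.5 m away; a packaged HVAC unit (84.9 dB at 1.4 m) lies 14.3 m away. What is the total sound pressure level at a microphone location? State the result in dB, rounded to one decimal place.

Apply inverse-square spreading to bring every level to the receiver, then sum 10^(L/10).
conveyor drive: 74.9 − 20·log₁₀(3.5/1.4) = 74.9 − 7.96 = 66.94 dB.
packaged HVAC unit: 84.9 − 20·log₁₀(14.3/1.4) = 84.9 − 20.18 = 64.72 dB.
Σ 10^(L/10) = 7.906e+06 → L_total = 10·log₁₀(7.906e+06) = 68.98 dB.

69.0 dB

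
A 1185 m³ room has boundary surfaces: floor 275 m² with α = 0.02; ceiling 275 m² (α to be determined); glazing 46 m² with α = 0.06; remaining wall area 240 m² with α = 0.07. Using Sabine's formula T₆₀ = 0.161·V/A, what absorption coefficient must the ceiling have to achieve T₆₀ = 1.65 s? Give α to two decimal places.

Required total absorption A = 0.161·1185/1.65 = 115.63 m².
Absorption from the other surfaces = 275·0.02 + 46·0.06 + 240·0.07 = 25.06 m², so the ceiling must supply 90.57 m² over 275 m².
α = 90.57/275 = 0.329.

0.33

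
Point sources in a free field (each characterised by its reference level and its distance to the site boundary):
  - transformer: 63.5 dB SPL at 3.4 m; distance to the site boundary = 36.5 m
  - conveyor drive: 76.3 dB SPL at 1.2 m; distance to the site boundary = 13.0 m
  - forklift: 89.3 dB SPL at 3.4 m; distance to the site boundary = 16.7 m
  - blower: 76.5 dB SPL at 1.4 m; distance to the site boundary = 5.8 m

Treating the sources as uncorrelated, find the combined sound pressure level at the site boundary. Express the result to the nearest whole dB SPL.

76 dB SPL

First find each source's level at the receiver (point-source: −20·log₁₀(r/r_ref)), then combine on an intensity basis.
transformer: 63.5 − 20·log₁₀(36.5/3.4) = 63.5 − 20.62 = 42.88 dB SPL.
conveyor drive: 76.3 − 20·log₁₀(13.0/1.2) = 76.3 − 20.70 = 55.60 dB SPL.
forklift: 89.3 − 20·log₁₀(16.7/3.4) = 89.3 − 13.82 = 75.48 dB SPL.
blower: 76.5 − 20·log₁₀(5.8/1.4) = 76.5 − 12.35 = 64.15 dB SPL.
Σ 10^(L/10) = 3.827e+07 → L_total = 10·log₁₀(3.827e+07) = 75.83 dB SPL.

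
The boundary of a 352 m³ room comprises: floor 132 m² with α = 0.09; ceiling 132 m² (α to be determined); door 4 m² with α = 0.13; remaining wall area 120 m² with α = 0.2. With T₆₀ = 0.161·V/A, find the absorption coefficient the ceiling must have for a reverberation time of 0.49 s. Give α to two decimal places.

A = 0.161·V/T₆₀ = 0.161·352/0.49 = 115.66 m² sabins.
Absorption from the other surfaces = 132·0.09 + 4·0.13 + 120·0.2 = 36.40 m², so the ceiling must supply 79.26 m² over 132 m².
α = 79.26/132 = 0.600.

0.60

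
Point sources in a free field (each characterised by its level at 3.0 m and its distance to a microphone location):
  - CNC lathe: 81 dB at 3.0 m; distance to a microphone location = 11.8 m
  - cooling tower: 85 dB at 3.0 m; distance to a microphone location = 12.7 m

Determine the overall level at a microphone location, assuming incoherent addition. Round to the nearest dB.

First find each source's level at the receiver (point-source: −20·log₁₀(r/r_ref)), then combine on an intensity basis.
CNC lathe: 81 − 20·log₁₀(11.8/3.0) = 81 − 11.90 = 69.10 dB.
cooling tower: 85 − 20·log₁₀(12.7/3.0) = 85 − 12.53 = 72.47 dB.
Σ 10^(L/10) = 2.578e+07 → L_total = 10·log₁₀(2.578e+07) = 74.11 dB.

74 dB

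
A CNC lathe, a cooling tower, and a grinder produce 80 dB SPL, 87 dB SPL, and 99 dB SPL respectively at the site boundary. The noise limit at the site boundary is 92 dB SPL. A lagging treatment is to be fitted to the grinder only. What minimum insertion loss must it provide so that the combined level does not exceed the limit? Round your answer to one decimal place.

9.1 dB

The untreated sources together contribute 10^(80/10) + 10^(87/10) = 6.012e+08, i.e. 87.79 dB SPL.
The limit corresponds to 10^(92/10) = 1.585e+09; subtracting the fixed part leaves 9.837e+08 for the grinder, i.e. 89.93 dB SPL.
So the grinder must be reduced from 99 to 89.93 dB SPL: IL = 9.07 dB.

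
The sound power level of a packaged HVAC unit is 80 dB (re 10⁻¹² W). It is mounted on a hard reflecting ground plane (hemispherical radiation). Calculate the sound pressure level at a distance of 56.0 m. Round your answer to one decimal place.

37.1 dB

L_p = L_w − 10·log₁₀(2π·r²) with r = 56.0 m.
2π·r² = 1.97e+04 m², 10·log₁₀ of that is 42.946 dB.
L_p = 80 − 42.946 = 37.05 dB.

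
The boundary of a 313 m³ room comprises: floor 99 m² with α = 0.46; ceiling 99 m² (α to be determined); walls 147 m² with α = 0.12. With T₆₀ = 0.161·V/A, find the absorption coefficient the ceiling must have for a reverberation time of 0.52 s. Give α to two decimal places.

0.34

A = 0.161·V/T₆₀ = 0.161·313/0.52 = 96.91 m² sabins.
Absorption from the other surfaces = 99·0.46 + 147·0.12 = 63.18 m², so the ceiling must supply 33.73 m² over 99 m².
α = 33.73/99 = 0.341.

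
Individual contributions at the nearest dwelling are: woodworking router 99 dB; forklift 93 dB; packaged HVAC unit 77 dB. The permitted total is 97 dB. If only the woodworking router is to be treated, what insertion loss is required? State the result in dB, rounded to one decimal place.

4.3 dB

The untreated sources together contribute 10^(93/10) + 10^(77/10) = 2.045e+09, i.e. 93.11 dB.
The limit corresponds to 10^(97/10) = 5.012e+09; subtracting the fixed part leaves 2.966e+09 for the woodworking router, i.e. 94.72 dB.
So the woodworking router must be reduced from 99 to 94.72 dB: IL = 4.28 dB.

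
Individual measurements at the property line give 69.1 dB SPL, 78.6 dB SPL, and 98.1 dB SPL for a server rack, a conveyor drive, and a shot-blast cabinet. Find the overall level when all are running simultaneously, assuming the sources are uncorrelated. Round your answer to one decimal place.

98.2 dB SPL

For uncorrelated sources the intensities add, so convert each level to linear form, sum, and take 10·log₁₀ of the total.
Σ 10^(L/10) = 10^(69.1/10) + 10^(78.6/10) + 10^(98.1/10) = 6.537e+09.
L_total = 10·log₁₀(6.537e+09) = 98.15 dB SPL.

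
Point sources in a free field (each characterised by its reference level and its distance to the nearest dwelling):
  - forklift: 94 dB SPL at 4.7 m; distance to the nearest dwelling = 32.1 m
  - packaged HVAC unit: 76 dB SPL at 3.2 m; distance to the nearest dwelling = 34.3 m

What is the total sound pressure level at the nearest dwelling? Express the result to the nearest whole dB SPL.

77 dB SPL

Apply inverse-square spreading to bring every level to the receiver, then sum 10^(L/10).
forklift: 94 − 20·log₁₀(32.1/4.7) = 94 − 16.69 = 77.31 dB SPL.
packaged HVAC unit: 76 − 20·log₁₀(34.3/3.2) = 76 − 20.60 = 55.40 dB SPL.
Σ 10^(L/10) = 5.420e+07 → L_total = 10·log₁₀(5.420e+07) = 77.34 dB SPL.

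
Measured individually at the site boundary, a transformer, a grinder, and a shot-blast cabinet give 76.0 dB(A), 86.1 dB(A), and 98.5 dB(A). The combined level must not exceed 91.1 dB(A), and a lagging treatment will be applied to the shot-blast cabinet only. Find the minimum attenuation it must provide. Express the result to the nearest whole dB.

9 dB

Fixed contribution from the other sources: Σ 10^(L/10) = 10^(76.0/10) + 10^(86.1/10) = 4.472e+08 (86.50 dB(A)).
The limit corresponds to 10^(91.1/10) = 1.288e+09; subtracting the fixed part leaves 8.411e+08 for the shot-blast cabinet, i.e. 89.25 dB(A).
Required insertion loss = 98.5 − 89.25 = 9.25 dB.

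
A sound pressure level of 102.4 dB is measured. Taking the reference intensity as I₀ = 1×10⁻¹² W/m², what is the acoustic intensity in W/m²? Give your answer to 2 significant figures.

0.017 W/m²

L = 10·log₁₀(I/I₀) ⇒ I = I₀·10^(L/10) = 10⁻¹² × 10^10.24.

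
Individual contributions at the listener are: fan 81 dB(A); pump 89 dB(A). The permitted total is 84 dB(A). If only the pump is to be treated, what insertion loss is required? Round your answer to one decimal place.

The untreated sources together contribute 10^(81/10) = 1.259e+08, i.e. 81.00 dB(A).
To meet 84 dB(A) overall, the treated pump may contribute at most 10^(84/10) − 1.259e+08 = 1.253e+08, i.e. 80.98 dB(A).
So the pump must be reduced from 89 to 80.98 dB(A): IL = 8.02 dB.

8.0 dB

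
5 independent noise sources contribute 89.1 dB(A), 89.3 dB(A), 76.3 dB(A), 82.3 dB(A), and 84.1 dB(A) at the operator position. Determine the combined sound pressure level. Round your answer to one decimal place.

93.3 dB(A)

Incoherent sources combine by intensity addition: L_total = 10·log₁₀(Σ 10^(L_i/10)).
Σ 10^(L/10) = 10^(89.1/10) + 10^(89.3/10) + 10^(76.3/10) + 10^(82.3/10) + 10^(84.1/10) = 2.133e+09.
L_total = 10·log₁₀(2.133e+09) = 93.29 dB(A).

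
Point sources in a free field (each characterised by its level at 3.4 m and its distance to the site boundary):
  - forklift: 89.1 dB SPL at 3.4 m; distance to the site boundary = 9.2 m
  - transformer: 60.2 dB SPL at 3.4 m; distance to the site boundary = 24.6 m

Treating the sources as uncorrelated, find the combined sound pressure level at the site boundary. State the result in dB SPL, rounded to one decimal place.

80.5 dB SPL

First find each source's level at the receiver (point-source: −20·log₁₀(r/r_ref)), then combine on an intensity basis.
forklift: 89.1 − 20·log₁₀(9.2/3.4) = 89.1 − 8.65 = 80.45 dB SPL.
transformer: 60.2 − 20·log₁₀(24.6/3.4) = 60.2 − 17.19 = 43.01 dB SPL.
Σ 10^(L/10) = 1.110e+08 → L_total = 10·log₁₀(1.110e+08) = 80.45 dB SPL.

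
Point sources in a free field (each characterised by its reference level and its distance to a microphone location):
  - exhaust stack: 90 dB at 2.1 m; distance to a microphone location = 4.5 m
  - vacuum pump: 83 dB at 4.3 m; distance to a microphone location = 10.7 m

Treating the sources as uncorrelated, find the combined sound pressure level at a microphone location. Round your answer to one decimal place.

84.0 dB

First find each source's level at the receiver (point-source: −20·log₁₀(r/r_ref)), then combine on an intensity basis.
exhaust stack: 90 − 20·log₁₀(4.5/2.1) = 90 − 6.62 = 83.38 dB.
vacuum pump: 83 − 20·log₁₀(10.7/4.3) = 83 − 7.92 = 75.08 dB.
Σ 10^(L/10) = 2.500e+08 → L_total = 10·log₁₀(2.500e+08) = 83.98 dB.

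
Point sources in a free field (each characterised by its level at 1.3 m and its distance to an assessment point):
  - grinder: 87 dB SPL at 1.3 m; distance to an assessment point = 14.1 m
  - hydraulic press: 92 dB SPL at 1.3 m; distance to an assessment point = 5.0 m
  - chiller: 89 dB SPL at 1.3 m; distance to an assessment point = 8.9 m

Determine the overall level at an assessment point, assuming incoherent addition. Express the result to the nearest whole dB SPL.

Apply inverse-square spreading to bring every level to the receiver, then sum 10^(L/10).
grinder: 87 − 20·log₁₀(14.1/1.3) = 87 − 20.71 = 66.29 dB SPL.
hydraulic press: 92 − 20·log₁₀(5.0/1.3) = 92 − 11.70 = 80.30 dB SPL.
chiller: 89 − 20·log₁₀(8.9/1.3) = 89 − 16.71 = 72.29 dB SPL.
Σ 10^(L/10) = 1.283e+08 → L_total = 10·log₁₀(1.283e+08) = 81.08 dB SPL.

81 dB SPL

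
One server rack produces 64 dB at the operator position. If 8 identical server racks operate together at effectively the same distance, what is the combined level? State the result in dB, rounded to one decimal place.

73.0 dB

L_total = L₁ + 10·log₁₀ N for N identical incoherent sources.
L_total = 64 + 10·log₁₀(8) = 64 + 9.031 = 73.03 dB.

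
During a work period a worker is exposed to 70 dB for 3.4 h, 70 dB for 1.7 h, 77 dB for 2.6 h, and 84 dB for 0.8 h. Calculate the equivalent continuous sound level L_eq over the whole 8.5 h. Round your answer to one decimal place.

76.5 dB

The energy average is taken in the linear domain: L_eq = 10·log₁₀[(Σ tᵢ·10^(Lᵢ/10))/T], T = 8.5 h.
Σ tᵢ·10^(Lᵢ/10) = 3.4·10^(70/10) + 1.7·10^(70/10) + 2.6·10^(77/10) + 0.8·10^(84/10) = 3.823e+08.
L_eq = 10·log₁₀(3.823e+08/8.5) = 76.53 dB.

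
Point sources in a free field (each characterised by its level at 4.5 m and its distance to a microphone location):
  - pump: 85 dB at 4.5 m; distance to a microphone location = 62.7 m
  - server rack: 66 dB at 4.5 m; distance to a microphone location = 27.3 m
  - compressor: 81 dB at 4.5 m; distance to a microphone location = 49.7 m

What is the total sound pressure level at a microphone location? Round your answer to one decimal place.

Propagate each source to the receiver with L = L_ref − 20·log₁₀(r/r_ref), then add intensities.
pump: 85 − 20·log₁₀(62.7/4.5) = 85 − 22.88 = 62.12 dB.
server rack: 66 − 20·log₁₀(27.3/4.5) = 66 − 15.66 = 50.34 dB.
compressor: 81 − 20·log₁₀(49.7/4.5) = 81 − 20.86 = 60.14 dB.
Σ 10^(L/10) = 2.769e+06 → L_total = 10·log₁₀(2.769e+06) = 64.42 dB.

64.4 dB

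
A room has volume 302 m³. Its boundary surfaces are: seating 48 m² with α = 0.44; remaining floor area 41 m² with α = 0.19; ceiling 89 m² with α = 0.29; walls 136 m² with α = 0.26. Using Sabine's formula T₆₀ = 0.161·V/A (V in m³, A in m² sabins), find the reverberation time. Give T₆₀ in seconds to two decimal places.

A = Σ Sᵢαᵢ = 48·0.44 + 41·0.19 + 89·0.29 + 136·0.26 = 90.08 m².
T₆₀ = 0.161·V/A = 0.161·302/90.08 = 0.540 s.

0.54 s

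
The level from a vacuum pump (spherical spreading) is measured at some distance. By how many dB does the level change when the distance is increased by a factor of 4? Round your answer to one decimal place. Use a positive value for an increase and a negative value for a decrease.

-12.0 dB

With spherical spreading the level changes by −20·log₁₀(r₂/r₁).
ΔL = −20·log₁₀(4) = -12.04 dB.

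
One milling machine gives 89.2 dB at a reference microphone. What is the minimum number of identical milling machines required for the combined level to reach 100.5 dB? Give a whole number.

14

The shortfall is 100.5 − 89.2 = 11.3 dB, and N units add 10·log₁₀ N, so need 10·log₁₀ N ≥ 11.3.
N ≥ 10^(11.3/10) = 13.490, so N = 14.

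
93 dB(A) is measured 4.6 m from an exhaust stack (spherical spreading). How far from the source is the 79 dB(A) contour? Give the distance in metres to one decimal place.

For a point source L₁ − L₂ = 20·log₁₀(r₂/r₁), so r₂ = r₁·10^((L₁−L₂)/20).
r₂ = 4.6·10^((93−79)/20) = 4.6·10^(14.0/20) = 23.05 m.

23.1 m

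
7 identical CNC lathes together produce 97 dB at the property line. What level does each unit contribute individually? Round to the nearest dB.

89 dB

7 equal contributions raise the level by 10·log₁₀ 7 = 8.451 dB, so each unit alone gives 97 − 8.451.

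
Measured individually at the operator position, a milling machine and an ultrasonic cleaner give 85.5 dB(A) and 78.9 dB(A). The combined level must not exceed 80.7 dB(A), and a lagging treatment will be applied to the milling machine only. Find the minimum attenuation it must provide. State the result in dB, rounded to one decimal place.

9.5 dB

Fixed contribution from the other source: Σ 10^(L/10) = 10^(78.9/10) = 7.762e+07 (78.90 dB(A)).
The limit corresponds to 10^(80.7/10) = 1.175e+08; subtracting the fixed part leaves 3.987e+07 for the milling machine, i.e. 76.01 dB(A).
Required insertion loss = 85.5 − 76.01 = 9.49 dB.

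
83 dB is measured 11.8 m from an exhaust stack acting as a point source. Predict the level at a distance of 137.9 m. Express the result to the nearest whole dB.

62 dB

For a point source, L₂ = L₁ − 20·log₁₀(r₂/r₁).
L₂ = 83 − 20·log₁₀(137.9/11.8) = 83 − 21.354 = 61.65 dB.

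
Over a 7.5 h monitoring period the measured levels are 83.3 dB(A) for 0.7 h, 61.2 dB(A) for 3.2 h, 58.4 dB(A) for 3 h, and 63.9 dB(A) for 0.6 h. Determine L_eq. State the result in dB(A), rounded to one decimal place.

73.2 dB(A)

L_eq = 10·log₁₀[(1/T)·Σ tᵢ·10^(Lᵢ/10)] with T = 7.5 h.
Σ tᵢ·10^(Lᵢ/10) = 0.7·10^(83.3/10) + 3.2·10^(61.2/10) + 3·10^(58.4/10) + 0.6·10^(63.9/10) = 1.574e+08.
L_eq = 10·log₁₀(1.574e+08/7.5) = 73.22 dB(A).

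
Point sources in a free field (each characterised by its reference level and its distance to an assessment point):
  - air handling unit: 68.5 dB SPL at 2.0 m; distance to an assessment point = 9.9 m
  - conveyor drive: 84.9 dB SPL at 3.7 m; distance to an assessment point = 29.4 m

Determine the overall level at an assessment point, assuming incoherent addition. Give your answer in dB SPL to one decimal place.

Propagate each source to the receiver with L = L_ref − 20·log₁₀(r/r_ref), then add intensities.
air handling unit: 68.5 − 20·log₁₀(9.9/2.0) = 68.5 − 13.89 = 54.61 dB SPL.
conveyor drive: 84.9 − 20·log₁₀(29.4/3.7) = 84.9 − 18.00 = 66.90 dB SPL.
Σ 10^(L/10) = 5.183e+06 → L_total = 10·log₁₀(5.183e+06) = 67.15 dB SPL.

67.1 dB SPL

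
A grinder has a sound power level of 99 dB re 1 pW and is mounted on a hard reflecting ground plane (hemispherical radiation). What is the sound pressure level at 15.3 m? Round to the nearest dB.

67 dB

The power spreads over a hemisphere of area 2π·r², so L_p = L_w − 10·log₁₀(2π·r²).
2π·r² = 1471 m², 10·log₁₀ of that is 31.676 dB.
L_p = 99 − 31.676 = 67.32 dB.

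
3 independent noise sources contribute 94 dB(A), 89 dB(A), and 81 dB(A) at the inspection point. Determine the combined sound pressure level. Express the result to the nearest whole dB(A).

For uncorrelated sources the intensities add, so convert each level to linear form, sum, and take 10·log₁₀ of the total.
Σ 10^(L/10) = 10^(94/10) + 10^(89/10) + 10^(81/10) = 3.432e+09.
L_total = 10·log₁₀(3.432e+09) = 95.36 dB(A).

95 dB(A)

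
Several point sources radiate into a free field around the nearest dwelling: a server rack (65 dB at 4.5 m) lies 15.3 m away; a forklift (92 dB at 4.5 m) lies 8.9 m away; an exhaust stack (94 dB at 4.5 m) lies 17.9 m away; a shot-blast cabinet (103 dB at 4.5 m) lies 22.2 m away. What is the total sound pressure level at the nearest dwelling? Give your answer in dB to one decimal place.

91.4 dB

Apply inverse-square spreading to bring every level to the receiver, then sum 10^(L/10).
server rack: 65 − 20·log₁₀(15.3/4.5) = 65 − 10.63 = 54.37 dB.
forklift: 92 − 20·log₁₀(8.9/4.5) = 92 − 5.92 = 86.08 dB.
exhaust stack: 94 − 20·log₁₀(17.9/4.5) = 94 − 11.99 = 82.01 dB.
shot-blast cabinet: 103 − 20·log₁₀(22.2/4.5) = 103 − 13.86 = 89.14 dB.
Σ 10^(L/10) = 1.384e+09 → L_total = 10·log₁₀(1.384e+09) = 91.41 dB.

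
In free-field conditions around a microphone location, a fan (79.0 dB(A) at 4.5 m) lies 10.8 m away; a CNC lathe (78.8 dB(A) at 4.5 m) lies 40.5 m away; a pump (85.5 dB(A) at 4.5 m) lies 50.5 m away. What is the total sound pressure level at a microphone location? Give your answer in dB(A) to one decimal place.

Apply inverse-square spreading to bring every level to the receiver, then sum 10^(L/10).
fan: 79.0 − 20·log₁₀(10.8/4.5) = 79.0 − 7.60 = 71.40 dB(A).
CNC lathe: 78.8 − 20·log₁₀(40.5/4.5) = 78.8 − 19.08 = 59.72 dB(A).
pump: 85.5 − 20·log₁₀(50.5/4.5) = 85.5 − 21.00 = 64.50 dB(A).
Σ 10^(L/10) = 1.754e+07 → L_total = 10·log₁₀(1.754e+07) = 72.44 dB(A).

72.4 dB(A)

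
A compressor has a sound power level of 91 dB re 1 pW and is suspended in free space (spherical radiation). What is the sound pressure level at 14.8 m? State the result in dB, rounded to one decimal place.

56.6 dB

L_p = L_w − 10·log₁₀(4π·r²) with r = 14.8 m.
4π·r² = 2753 m², 10·log₁₀ of that is 34.397 dB.
L_p = 91 − 34.397 = 56.60 dB.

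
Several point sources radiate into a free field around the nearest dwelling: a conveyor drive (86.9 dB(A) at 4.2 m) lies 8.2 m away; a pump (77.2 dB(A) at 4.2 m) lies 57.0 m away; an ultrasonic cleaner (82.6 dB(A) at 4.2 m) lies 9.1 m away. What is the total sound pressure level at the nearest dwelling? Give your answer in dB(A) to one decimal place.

Apply inverse-square spreading to bring every level to the receiver, then sum 10^(L/10).
conveyor drive: 86.9 − 20·log₁₀(8.2/4.2) = 86.9 − 5.81 = 81.09 dB(A).
pump: 77.2 − 20·log₁₀(57.0/4.2) = 77.2 − 22.65 = 54.55 dB(A).
ultrasonic cleaner: 82.6 − 20·log₁₀(9.1/4.2) = 82.6 − 6.72 = 75.88 dB(A).
Σ 10^(L/10) = 1.675e+08 → L_total = 10·log₁₀(1.675e+08) = 82.24 dB(A).

82.2 dB(A)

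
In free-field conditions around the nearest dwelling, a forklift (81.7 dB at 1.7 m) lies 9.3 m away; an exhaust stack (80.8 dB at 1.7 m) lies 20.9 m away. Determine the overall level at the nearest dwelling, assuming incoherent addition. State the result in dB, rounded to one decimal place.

67.6 dB

Apply inverse-square spreading to bring every level to the receiver, then sum 10^(L/10).
forklift: 81.7 − 20·log₁₀(9.3/1.7) = 81.7 − 14.76 = 66.94 dB.
exhaust stack: 80.8 − 20·log₁₀(20.9/1.7) = 80.8 − 21.79 = 59.01 dB.
Σ 10^(L/10) = 5.738e+06 → L_total = 10·log₁₀(5.738e+06) = 67.59 dB.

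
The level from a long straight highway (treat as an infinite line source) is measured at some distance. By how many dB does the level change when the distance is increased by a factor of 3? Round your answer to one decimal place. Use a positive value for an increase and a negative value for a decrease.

With cylindrical spreading the level changes by −10·log₁₀(r₂/r₁).
ΔL = −10·log₁₀(3) = -4.77 dB.

-4.8 dB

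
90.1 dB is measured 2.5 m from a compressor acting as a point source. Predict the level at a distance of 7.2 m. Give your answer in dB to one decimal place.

Point-source attenuation: ΔL = 20·log₁₀(r₂/r₁) = 20·log₁₀(7.2/2.5) = 9.188 dB.
L₂ = 90.1 − 20·log₁₀(7.2/2.5) = 90.1 − 9.188 = 80.91 dB.

80.9 dB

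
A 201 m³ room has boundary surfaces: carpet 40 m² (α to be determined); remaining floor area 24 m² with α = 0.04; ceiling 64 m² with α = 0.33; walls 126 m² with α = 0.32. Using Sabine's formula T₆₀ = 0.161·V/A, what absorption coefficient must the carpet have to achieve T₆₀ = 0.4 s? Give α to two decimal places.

A = 0.161·V/T₆₀ = 0.161·201/0.4 = 80.90 m² sabins.
Absorption from the other surfaces = 24·0.04 + 64·0.33 + 126·0.32 = 62.40 m², so the carpet must supply 18.50 m² over 40 m².
α = 18.50/40 = 0.463.

0.46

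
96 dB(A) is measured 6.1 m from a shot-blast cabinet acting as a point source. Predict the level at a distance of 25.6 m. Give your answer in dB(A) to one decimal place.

Spherical spreading from a point source gives a 20·log₁₀(r₂/r₁) drop.
L₂ = 96 − 20·log₁₀(25.6/6.1) = 96 − 12.458 = 83.54 dB(A).

83.5 dB(A)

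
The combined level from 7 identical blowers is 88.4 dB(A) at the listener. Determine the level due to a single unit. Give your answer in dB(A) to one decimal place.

79.9 dB(A)

For N identical incoherent sources L_total = L₁ + 10·log₁₀ N, so L₁ = 88.4 − 10·log₁₀(7) = 88.4 − 8.451.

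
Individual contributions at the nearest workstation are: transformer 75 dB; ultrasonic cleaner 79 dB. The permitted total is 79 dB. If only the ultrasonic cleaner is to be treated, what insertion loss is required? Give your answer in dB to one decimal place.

Everything except the ultrasonic cleaner sums to 10^(75/10) = 3.162e+07 in linear terms, 75.00 dB.
To meet 79 dB overall, the treated ultrasonic cleaner may contribute at most 10^(79/10) − 3.162e+07 = 4.781e+07, i.e. 76.80 dB.
So the ultrasonic cleaner must be reduced from 79 to 76.80 dB: IL = 2.20 dB.

2.2 dB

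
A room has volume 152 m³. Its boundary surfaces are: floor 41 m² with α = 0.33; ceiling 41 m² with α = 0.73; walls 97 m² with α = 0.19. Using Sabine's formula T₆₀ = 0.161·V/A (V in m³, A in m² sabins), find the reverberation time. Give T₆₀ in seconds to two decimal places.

0.40 s

Summing Sᵢαᵢ: 41·0.33 + 41·0.73 + 97·0.19 = 61.89 m².
T₆₀ = 0.161 × 152 / 61.89 = 0.395 s.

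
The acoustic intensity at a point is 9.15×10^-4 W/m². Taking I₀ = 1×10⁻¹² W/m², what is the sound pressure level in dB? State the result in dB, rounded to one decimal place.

I/I₀ = 9.15×10^-4/10⁻¹² = 9.15×10^8, and L = 10·log₁₀(I/I₀).
L = 10·(0.9614 + 8) = 89.61 dB.

89.6 dB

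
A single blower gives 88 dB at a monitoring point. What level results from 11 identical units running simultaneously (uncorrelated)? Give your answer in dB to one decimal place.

L_total = L₁ + 10·log₁₀ N for N identical incoherent sources.
L_total = 88 + 10·log₁₀(11) = 88 + 10.414 = 98.41 dB.

98.4 dB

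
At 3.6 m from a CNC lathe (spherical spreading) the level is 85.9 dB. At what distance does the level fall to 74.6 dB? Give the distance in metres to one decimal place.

13.2 m

Point-source spreading drops the level by 20·log₁₀(r₂/r₁); inverting, r₂/r₁ = 10^(ΔL/20).
r₂ = 3.6·10^((85.9−74.6)/20) = 3.6·10^(11.3/20) = 13.22 m.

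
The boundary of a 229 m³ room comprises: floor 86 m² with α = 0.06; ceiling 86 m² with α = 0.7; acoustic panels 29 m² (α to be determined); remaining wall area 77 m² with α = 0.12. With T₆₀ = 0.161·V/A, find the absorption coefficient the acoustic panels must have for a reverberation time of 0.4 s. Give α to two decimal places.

A = 0.161·V/T₆₀ = 0.161·229/0.4 = 92.17 m² sabins.
Absorption from the other surfaces = 86·0.06 + 86·0.7 + 77·0.12 = 74.60 m², so the acoustic panels must supply 17.57 m² over 29 m².
α = 17.57/29 = 0.606.

0.61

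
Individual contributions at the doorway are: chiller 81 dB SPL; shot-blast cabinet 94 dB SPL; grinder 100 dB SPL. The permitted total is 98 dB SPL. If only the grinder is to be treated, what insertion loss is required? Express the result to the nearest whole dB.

Everything except the grinder sums to 10^(81/10) + 10^(94/10) = 2.638e+09 in linear terms, 94.21 dB SPL.
The limit corresponds to 10^(98/10) = 6.310e+09; subtracting the fixed part leaves 3.672e+09 for the grinder, i.e. 95.65 dB SPL.
So the grinder must be reduced from 100 to 95.65 dB SPL: IL = 4.35 dB.

4 dB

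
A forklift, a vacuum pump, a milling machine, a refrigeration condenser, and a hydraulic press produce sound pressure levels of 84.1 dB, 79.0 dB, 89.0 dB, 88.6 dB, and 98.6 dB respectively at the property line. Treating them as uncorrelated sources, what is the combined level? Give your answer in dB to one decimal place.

Incoherent sources combine by intensity addition: L_total = 10·log₁₀(Σ 10^(L_i/10)).
Σ 10^(L/10) = 10^(84.1/10) + 10^(79.0/10) + 10^(89.0/10) + 10^(88.6/10) + 10^(98.6/10) = 9.100e+09.
L_total = 10·log₁₀(9.100e+09) = 99.59 dB.

99.6 dB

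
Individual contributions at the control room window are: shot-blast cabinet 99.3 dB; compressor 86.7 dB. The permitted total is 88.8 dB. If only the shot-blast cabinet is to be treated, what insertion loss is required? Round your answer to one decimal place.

Fixed contribution from the other source: Σ 10^(L/10) = 10^(86.7/10) = 4.677e+08 (86.70 dB).
To meet 88.8 dB overall, the treated shot-blast cabinet may contribute at most 10^(88.8/10) − 4.677e+08 = 2.908e+08, i.e. 84.64 dB.
Required insertion loss = 99.3 − 84.64 = 14.66 dB.

14.7 dB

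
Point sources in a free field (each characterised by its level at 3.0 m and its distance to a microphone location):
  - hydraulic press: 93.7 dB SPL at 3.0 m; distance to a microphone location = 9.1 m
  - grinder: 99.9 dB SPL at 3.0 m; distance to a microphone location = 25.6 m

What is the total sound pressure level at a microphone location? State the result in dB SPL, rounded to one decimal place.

Apply inverse-square spreading to bring every level to the receiver, then sum 10^(L/10).
hydraulic press: 93.7 − 20·log₁₀(9.1/3.0) = 93.7 − 9.64 = 84.06 dB SPL.
grinder: 99.9 − 20·log₁₀(25.6/3.0) = 99.9 − 18.62 = 81.28 dB SPL.
Σ 10^(L/10) = 3.890e+08 → L_total = 10·log₁₀(3.890e+08) = 85.90 dB SPL.

85.9 dB SPL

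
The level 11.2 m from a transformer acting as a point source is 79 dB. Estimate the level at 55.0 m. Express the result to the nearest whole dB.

Point-source attenuation: ΔL = 20·log₁₀(r₂/r₁) = 20·log₁₀(55.0/11.2) = 13.823 dB.
L₂ = 79 − 20·log₁₀(55.0/11.2) = 79 − 13.823 = 65.18 dB.

65 dB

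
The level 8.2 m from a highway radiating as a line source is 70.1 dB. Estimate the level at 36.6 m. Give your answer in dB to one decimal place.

For a line source, L₂ = L₁ − 10·log₁₀(r₂/r₁).
L₂ = 70.1 − 10·log₁₀(36.6/8.2) = 70.1 − 6.497 = 63.60 dB.

63.6 dB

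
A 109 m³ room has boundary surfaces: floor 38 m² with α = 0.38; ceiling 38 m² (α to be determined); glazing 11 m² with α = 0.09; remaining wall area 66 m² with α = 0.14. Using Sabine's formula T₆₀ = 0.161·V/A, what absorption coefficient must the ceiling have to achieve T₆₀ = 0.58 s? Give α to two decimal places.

From T₆₀ = 0.161·V/A, the target T₆₀ = 0.58 s needs A = 0.161·109/0.58 = 30.26 m².
Absorption from the other surfaces = 38·0.38 + 11·0.09 + 66·0.14 = 24.67 m², so the ceiling must supply 5.59 m² over 38 m².
α = 5.59/38 = 0.147.

0.15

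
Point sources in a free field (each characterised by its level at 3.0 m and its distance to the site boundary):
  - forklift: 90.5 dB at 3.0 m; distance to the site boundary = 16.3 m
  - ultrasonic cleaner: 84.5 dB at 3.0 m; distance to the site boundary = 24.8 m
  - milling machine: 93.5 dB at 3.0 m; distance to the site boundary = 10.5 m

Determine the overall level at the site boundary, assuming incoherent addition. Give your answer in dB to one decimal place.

83.5 dB

Apply inverse-square spreading to bring every level to the receiver, then sum 10^(L/10).
forklift: 90.5 − 20·log₁₀(16.3/3.0) = 90.5 − 14.70 = 75.80 dB.
ultrasonic cleaner: 84.5 − 20·log₁₀(24.8/3.0) = 84.5 − 18.35 = 66.15 dB.
milling machine: 93.5 − 20·log₁₀(10.5/3.0) = 93.5 − 10.88 = 82.62 dB.
Σ 10^(L/10) = 2.249e+08 → L_total = 10·log₁₀(2.249e+08) = 83.52 dB.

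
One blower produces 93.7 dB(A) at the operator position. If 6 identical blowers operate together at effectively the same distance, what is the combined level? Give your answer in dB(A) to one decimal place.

101.5 dB(A)

L_total = L₁ + 10·log₁₀ N for N identical incoherent sources.
L_total = 93.7 + 10·log₁₀(6) = 93.7 + 7.782 = 101.48 dB(A).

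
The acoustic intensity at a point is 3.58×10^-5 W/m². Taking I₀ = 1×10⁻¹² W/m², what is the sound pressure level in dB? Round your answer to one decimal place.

Dividing by I₀ shifts the exponent by 12: I/I₀ = 3.58×10^7.
L = 10·(0.5539 + 7) = 75.54 dB.

75.5 dB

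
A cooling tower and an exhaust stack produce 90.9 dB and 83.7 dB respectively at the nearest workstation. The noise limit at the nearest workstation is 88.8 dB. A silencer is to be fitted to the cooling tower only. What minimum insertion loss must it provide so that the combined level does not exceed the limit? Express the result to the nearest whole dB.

4 dB

Fixed contribution from the other source: Σ 10^(L/10) = 10^(83.7/10) = 2.344e+08 (83.70 dB).
The limit corresponds to 10^(88.8/10) = 7.586e+08; subtracting the fixed part leaves 5.242e+08 for the cooling tower, i.e. 87.19 dB.
So the cooling tower must be reduced from 90.9 to 87.19 dB: IL = 3.71 dB.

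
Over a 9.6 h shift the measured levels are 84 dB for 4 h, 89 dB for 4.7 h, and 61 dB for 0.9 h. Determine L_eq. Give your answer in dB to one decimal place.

The energy average is taken in the linear domain: L_eq = 10·log₁₀[(Σ tᵢ·10^(Lᵢ/10))/T], T = 9.6 h.
Σ tᵢ·10^(Lᵢ/10) = 4·10^(84/10) + 4.7·10^(89/10) + 0.9·10^(61/10) = 4.739e+09.
L_eq = 10·log₁₀(4.739e+09/9.6) = 86.93 dB.

86.9 dB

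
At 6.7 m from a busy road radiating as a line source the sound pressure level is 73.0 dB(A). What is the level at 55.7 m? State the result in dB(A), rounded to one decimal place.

Line-source attenuation: ΔL = 10·log₁₀(r₂/r₁) = 10·log₁₀(55.7/6.7) = 9.198 dB.
L₂ = 73.0 − 10·log₁₀(55.7/6.7) = 73.0 − 9.198 = 63.80 dB(A).

63.8 dB(A)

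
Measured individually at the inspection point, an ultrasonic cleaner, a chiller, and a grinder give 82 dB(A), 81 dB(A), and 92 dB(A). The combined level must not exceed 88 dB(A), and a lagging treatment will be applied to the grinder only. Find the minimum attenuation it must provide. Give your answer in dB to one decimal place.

6.6 dB

Everything except the grinder sums to 10^(82/10) + 10^(81/10) = 2.844e+08 in linear terms, 84.54 dB(A).
To meet 88 dB(A) overall, the treated grinder may contribute at most 10^(88/10) − 2.844e+08 = 3.466e+08, i.e. 85.40 dB(A).
So the grinder must be reduced from 92 to 85.40 dB(A): IL = 6.60 dB.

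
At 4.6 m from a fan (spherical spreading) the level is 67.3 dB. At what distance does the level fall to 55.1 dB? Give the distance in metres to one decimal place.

For a point source L₁ − L₂ = 20·log₁₀(r₂/r₁), so r₂ = r₁·10^((L₁−L₂)/20).
r₂ = 4.6·10^((67.3−55.1)/20) = 4.6·10^(12.2/20) = 18.74 m.

18.7 m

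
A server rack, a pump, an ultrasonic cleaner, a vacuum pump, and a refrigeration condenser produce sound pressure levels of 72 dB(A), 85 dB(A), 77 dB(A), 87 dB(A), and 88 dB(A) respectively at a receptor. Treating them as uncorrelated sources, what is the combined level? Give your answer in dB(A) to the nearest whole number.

92 dB(A)

Incoherent sources combine by intensity addition: L_total = 10·log₁₀(Σ 10^(L_i/10)).
Σ 10^(L/10) = 10^(72/10) + 10^(85/10) + 10^(77/10) + 10^(87/10) + 10^(88/10) = 1.514e+09.
L_total = 10·log₁₀(1.514e+09) = 91.80 dB(A).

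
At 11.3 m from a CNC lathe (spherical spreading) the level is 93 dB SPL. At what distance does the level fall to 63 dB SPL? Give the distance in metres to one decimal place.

For a point source L₁ − L₂ = 20·log₁₀(r₂/r₁), so r₂ = r₁·10^((L₁−L₂)/20).
r₂ = 11.3·10^((93−63)/20) = 11.3·10^(30.0/20) = 357.34 m.

357.3 m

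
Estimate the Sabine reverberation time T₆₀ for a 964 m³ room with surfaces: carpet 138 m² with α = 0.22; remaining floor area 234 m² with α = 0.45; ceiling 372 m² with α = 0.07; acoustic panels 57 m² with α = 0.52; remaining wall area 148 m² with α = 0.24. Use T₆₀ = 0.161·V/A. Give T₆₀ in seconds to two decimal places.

Total absorption A = 138·0.22 + 234·0.45 + 372·0.07 + 57·0.52 + 148·0.24 = 226.86 m² sabins.
T₆₀ = 0.161 × 964 / 226.86 = 0.684 s.

0.68 s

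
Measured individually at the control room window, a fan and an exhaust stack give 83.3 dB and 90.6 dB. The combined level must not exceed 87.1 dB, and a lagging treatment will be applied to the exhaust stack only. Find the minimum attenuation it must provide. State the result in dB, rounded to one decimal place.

Everything except the exhaust stack sums to 10^(83.3/10) = 2.138e+08 in linear terms, 83.30 dB.
The limit corresponds to 10^(87.1/10) = 5.129e+08; subtracting the fixed part leaves 2.991e+08 for the exhaust stack, i.e. 84.76 dB.
So the exhaust stack must be reduced from 90.6 to 84.76 dB: IL = 5.84 dB.

5.8 dB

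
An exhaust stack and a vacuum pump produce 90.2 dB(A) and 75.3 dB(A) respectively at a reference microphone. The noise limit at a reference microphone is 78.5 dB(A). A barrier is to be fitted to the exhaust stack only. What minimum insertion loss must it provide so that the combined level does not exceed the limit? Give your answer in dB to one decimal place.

Fixed contribution from the other source: Σ 10^(L/10) = 10^(75.3/10) = 3.388e+07 (75.30 dB(A)).
To meet 78.5 dB(A) overall, the treated exhaust stack may contribute at most 10^(78.5/10) − 3.388e+07 = 3.691e+07, i.e. 75.67 dB(A).
So the exhaust stack must be reduced from 90.2 to 75.67 dB(A): IL = 14.53 dB.

14.5 dB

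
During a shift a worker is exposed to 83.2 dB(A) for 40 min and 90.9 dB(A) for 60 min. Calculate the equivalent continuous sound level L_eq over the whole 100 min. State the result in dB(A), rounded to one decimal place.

L_eq = 10·log₁₀[(1/T)·Σ tᵢ·10^(Lᵢ/10)] with T = 100 min.
Σ tᵢ·10^(Lᵢ/10) = 40·10^(83.2/10) + 60·10^(90.9/10) = 8.217e+10.
L_eq = 10·log₁₀(8.217e+10/100) = 89.15 dB(A).

89.1 dB(A)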